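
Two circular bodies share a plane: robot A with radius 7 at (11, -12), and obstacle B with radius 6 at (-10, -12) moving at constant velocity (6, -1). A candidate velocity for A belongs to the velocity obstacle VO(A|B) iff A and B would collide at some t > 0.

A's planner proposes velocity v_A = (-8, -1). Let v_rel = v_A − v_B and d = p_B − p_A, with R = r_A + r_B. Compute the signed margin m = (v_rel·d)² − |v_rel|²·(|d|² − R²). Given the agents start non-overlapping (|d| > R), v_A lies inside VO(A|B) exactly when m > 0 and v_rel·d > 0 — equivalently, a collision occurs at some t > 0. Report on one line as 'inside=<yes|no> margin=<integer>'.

d = (-21, 0),  |d|² = 441;  R = 7+6 = 13,  c = 441−13² = 272
v_rel = (-14, 0),  |v_rel|² = 196;  v_rel·d = (-14)·(-21) + (0)·(0) = 294
196·t² − 588·t + 272 = 0  ⇒  m = 294² − 196·272 = 33124
m = 33124 > 0,  v_rel·d = 294 > 0  ⇒  inside

inside=yes margin=33124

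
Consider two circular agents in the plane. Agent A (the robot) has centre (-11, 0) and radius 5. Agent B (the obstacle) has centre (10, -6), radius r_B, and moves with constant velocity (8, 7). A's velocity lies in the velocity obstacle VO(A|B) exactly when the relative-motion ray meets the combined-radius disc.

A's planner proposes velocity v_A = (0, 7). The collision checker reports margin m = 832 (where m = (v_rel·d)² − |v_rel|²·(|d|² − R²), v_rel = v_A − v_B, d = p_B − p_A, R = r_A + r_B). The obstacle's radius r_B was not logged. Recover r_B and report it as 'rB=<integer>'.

m = 832
d = (21, -6);  v_rel = (-8, 0),  |v_rel|² = 64
v_rel×d = (-8)·(-6) − (0)·(21) = 48
since m = R²·64 − 48²:  R² = (2304 + 832) / 64 = 49
R = √49 = 7  ⇒  r_B = 7 − 5 = 2

rB=2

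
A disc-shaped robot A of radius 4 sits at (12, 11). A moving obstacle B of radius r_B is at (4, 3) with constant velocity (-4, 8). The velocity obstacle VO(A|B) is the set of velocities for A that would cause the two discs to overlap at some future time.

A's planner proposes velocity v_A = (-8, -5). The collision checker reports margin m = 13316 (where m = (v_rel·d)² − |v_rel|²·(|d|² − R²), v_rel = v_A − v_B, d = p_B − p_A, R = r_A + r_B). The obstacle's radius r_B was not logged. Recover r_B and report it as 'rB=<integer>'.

m = 13316
d = (-8, -8);  v_rel = (-4, -13),  |v_rel|² = 185
v_rel×d = (-4)·(-8) − (-13)·(-8) = -72
since m = R²·185 − (-72)²:  R² = (5184 + 13316) / 185 = 100
R = √100 = 10  ⇒  r_B = 10 − 4 = 6

rB=6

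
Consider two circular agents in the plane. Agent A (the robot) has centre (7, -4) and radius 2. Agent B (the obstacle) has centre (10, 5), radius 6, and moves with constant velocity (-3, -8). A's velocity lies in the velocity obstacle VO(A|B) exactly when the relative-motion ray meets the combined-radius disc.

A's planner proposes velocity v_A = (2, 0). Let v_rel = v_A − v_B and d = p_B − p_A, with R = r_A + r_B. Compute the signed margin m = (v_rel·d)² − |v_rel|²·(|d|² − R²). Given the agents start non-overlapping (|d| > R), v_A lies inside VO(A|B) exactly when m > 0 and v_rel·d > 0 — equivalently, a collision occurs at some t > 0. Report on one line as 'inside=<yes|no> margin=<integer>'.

d = (3, 9),  |d|² = 90;  R = 2+6 = 8,  c = 90−8² = 26
v_rel = (5, 8),  |v_rel|² = 89;  v_rel·d = (5)·(3) + (8)·(9) = 87
89·t² − 174·t + 26 = 0  ⇒  m = 87² − 89·26 = 5255
m = 5255 > 0,  v_rel·d = 87 > 0  ⇒  inside

inside=yes margin=5255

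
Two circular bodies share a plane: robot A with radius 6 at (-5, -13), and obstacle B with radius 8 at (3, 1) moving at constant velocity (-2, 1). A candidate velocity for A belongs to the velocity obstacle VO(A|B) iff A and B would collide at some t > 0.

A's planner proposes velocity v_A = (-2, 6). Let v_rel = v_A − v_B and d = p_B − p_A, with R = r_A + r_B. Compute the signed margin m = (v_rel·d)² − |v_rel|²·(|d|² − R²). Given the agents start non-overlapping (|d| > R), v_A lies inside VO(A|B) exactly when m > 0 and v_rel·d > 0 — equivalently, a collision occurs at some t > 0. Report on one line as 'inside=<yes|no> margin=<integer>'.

d = (8, 14),  |d|² = 260;  R = 6+8 = 14,  c = 260−14² = 64
v_rel = (0, 5),  |v_rel|² = 25;  v_rel·d = (0)·(8) + (5)·(14) = 70
25·t² − 140·t + 64 = 0  ⇒  m = 70² − 25·64 = 3300
m = 3300 > 0,  v_rel·d = 70 > 0  ⇒  inside

inside=yes margin=3300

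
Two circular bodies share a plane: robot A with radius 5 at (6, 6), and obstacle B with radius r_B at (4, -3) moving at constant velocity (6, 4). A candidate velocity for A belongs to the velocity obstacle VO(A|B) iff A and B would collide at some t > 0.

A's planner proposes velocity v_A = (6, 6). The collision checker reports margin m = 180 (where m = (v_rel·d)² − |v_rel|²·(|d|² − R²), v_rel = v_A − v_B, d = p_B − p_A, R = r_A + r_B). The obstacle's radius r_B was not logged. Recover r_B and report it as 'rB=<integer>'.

m = 180
d = (-2, -9);  v_rel = (0, 2),  |v_rel|² = 4
v_rel×d = (0)·(-9) − (2)·(-2) = 4
since m = R²·4 − 4²:  R² = (16 + 180) / 4 = 49
R = √49 = 7  ⇒  r_B = 7 − 5 = 2

rB=2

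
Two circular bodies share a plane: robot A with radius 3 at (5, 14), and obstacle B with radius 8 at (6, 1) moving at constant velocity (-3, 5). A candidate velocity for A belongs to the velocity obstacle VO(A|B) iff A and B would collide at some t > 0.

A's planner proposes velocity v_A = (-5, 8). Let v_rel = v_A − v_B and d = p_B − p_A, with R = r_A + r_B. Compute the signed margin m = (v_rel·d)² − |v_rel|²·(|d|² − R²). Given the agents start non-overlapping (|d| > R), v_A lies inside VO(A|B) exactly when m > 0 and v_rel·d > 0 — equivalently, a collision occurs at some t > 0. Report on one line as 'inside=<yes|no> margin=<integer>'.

d = (1, -13),  |d|² = 170;  R = 3+8 = 11,  c = 170−11² = 49
v_rel = (-2, 3),  |v_rel|² = 13;  v_rel·d = (-2)·(1) + (3)·(-13) = -41
13·t² + 82·t + 49 = 0  ⇒  m = (-41)² − 13·49 = 1044
m = 1044 > 0,  v_rel·d = -41 < 0  ⇒  outside

inside=no margin=1044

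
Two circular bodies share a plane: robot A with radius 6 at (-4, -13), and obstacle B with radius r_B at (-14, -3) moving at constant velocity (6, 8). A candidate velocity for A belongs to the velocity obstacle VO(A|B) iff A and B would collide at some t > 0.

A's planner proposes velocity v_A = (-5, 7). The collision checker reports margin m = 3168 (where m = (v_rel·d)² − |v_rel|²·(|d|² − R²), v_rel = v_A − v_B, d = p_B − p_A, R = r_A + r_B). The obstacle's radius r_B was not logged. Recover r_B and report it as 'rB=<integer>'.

m = 3168
d = (-10, 10);  v_rel = (-11, -1),  |v_rel|² = 122
v_rel×d = (-11)·(10) − (-1)·(-10) = -120
since m = R²·122 − (-120)²:  R² = (14400 + 3168) / 122 = 144
R = √144 = 12  ⇒  r_B = 12 − 6 = 6

rB=6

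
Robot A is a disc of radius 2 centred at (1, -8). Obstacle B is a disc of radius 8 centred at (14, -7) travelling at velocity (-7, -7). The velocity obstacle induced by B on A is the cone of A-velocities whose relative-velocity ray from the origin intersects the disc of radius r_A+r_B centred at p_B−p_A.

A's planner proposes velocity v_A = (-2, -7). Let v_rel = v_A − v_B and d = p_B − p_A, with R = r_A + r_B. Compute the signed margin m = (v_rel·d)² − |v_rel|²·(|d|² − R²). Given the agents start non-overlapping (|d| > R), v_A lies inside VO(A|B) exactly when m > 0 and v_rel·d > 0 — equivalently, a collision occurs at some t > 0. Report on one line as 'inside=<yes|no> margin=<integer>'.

d = (13, 1),  |d|² = 170;  R = 2+8 = 10,  c = 170−10² = 70
v_rel = (5, 0),  |v_rel|² = 25;  v_rel·d = (5)·(13) + (0)·(1) = 65
25·t² − 130·t + 70 = 0  ⇒  m = 65² − 25·70 = 2475
m = 2475 > 0,  v_rel·d = 65 > 0  ⇒  inside

inside=yes margin=2475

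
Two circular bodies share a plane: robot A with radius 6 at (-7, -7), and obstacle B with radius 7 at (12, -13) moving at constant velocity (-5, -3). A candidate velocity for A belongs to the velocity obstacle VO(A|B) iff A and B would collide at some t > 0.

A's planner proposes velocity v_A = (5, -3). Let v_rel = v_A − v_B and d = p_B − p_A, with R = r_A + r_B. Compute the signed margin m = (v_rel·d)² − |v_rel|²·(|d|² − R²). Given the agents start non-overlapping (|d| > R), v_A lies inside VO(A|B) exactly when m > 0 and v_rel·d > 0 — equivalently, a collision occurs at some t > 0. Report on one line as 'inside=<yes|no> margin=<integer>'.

d = (19, -6),  |d|² = 397;  R = 6+7 = 13,  c = 397−13² = 228
v_rel = (10, 0),  |v_rel|² = 100;  v_rel·d = (10)·(19) + (0)·(-6) = 190
100·t² − 380·t + 228 = 0  ⇒  m = 190² − 100·228 = 13300
m = 13300 > 0,  v_rel·d = 190 > 0  ⇒  inside

inside=yes margin=13300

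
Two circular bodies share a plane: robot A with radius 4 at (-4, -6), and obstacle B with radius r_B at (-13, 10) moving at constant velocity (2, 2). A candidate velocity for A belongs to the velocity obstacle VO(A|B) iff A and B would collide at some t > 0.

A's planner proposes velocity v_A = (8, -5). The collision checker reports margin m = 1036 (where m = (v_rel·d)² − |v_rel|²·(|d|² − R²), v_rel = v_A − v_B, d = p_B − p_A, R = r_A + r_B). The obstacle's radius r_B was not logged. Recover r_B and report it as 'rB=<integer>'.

m = 1036
d = (-9, 16);  v_rel = (6, -7),  |v_rel|² = 85
v_rel×d = (6)·(16) − (-7)·(-9) = 33
since m = R²·85 − 33²:  R² = (1089 + 1036) / 85 = 25
R = √25 = 5  ⇒  r_B = 5 − 4 = 1

rB=1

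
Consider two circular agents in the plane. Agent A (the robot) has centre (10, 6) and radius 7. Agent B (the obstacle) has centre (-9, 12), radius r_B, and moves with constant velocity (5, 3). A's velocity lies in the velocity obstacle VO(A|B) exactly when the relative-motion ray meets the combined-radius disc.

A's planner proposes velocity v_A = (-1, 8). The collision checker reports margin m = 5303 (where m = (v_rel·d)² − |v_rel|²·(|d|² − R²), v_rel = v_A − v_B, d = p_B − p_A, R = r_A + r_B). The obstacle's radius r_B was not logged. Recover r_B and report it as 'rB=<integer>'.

m = 5303
d = (-19, 6);  v_rel = (-6, 5),  |v_rel|² = 61
v_rel×d = (-6)·(6) − (5)·(-19) = 59
since m = R²·61 − 59²:  R² = (3481 + 5303) / 61 = 144
R = √144 = 12  ⇒  r_B = 12 − 7 = 5

rB=5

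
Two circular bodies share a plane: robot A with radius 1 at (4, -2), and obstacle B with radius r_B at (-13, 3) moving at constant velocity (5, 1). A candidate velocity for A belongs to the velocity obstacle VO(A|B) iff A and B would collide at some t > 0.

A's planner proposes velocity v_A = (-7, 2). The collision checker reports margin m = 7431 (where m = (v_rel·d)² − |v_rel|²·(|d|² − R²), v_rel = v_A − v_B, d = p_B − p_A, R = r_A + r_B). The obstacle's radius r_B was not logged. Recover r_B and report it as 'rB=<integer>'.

m = 7431
d = (-17, 5);  v_rel = (-12, 1),  |v_rel|² = 145
v_rel×d = (-12)·(5) − (1)·(-17) = -43
since m = R²·145 − (-43)²:  R² = (1849 + 7431) / 145 = 64
R = √64 = 8  ⇒  r_B = 8 − 1 = 7

rB=7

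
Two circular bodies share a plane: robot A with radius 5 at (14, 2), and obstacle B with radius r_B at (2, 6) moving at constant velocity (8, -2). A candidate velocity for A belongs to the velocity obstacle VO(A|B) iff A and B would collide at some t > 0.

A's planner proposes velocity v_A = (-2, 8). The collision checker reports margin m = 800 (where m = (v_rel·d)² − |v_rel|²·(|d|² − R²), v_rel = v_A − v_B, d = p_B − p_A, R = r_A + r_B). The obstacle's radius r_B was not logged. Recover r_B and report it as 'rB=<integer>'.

m = 800
d = (-12, 4);  v_rel = (-10, 10),  |v_rel|² = 200
v_rel×d = (-10)·(4) − (10)·(-12) = 80
since m = R²·200 − 80²:  R² = (6400 + 800) / 200 = 36
R = √36 = 6  ⇒  r_B = 6 − 5 = 1

rB=1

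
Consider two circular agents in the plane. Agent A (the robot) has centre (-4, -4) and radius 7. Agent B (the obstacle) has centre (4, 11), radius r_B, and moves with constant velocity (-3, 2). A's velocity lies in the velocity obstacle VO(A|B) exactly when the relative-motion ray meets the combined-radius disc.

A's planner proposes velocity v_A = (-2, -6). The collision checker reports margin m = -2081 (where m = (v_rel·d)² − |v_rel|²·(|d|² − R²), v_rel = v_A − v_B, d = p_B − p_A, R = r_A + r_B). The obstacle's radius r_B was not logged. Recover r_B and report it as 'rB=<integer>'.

m = -2081
d = (8, 15);  v_rel = (1, -8),  |v_rel|² = 65
v_rel×d = (1)·(15) − (-8)·(8) = 79
since m = R²·65 − 79²:  R² = (6241 + -2081) / 65 = 64
R = √64 = 8  ⇒  r_B = 8 − 7 = 1

rB=1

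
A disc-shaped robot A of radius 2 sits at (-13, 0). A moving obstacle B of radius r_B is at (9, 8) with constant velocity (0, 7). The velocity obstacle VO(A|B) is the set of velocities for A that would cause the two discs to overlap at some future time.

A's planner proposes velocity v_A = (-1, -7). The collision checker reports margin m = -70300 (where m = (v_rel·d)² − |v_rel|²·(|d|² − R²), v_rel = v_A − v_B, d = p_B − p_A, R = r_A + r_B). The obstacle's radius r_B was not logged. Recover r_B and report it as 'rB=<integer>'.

m = -70300
d = (22, 8);  v_rel = (-1, -14),  |v_rel|² = 197
v_rel×d = (-1)·(8) − (-14)·(22) = 300
since m = R²·197 − 300²:  R² = (90000 + -70300) / 197 = 100
R = √100 = 10  ⇒  r_B = 10 − 2 = 8

rB=8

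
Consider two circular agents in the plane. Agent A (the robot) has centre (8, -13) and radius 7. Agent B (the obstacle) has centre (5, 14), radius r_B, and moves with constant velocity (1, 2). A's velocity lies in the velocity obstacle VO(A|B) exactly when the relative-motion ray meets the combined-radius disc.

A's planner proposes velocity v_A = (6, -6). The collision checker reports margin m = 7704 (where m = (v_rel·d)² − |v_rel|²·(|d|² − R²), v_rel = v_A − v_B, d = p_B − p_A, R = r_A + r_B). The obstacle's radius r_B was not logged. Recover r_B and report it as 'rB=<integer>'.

m = 7704
d = (-3, 27);  v_rel = (5, -8),  |v_rel|² = 89
v_rel×d = (5)·(27) − (-8)·(-3) = 111
since m = R²·89 − 111²:  R² = (12321 + 7704) / 89 = 225
R = √225 = 15  ⇒  r_B = 15 − 7 = 8

rB=8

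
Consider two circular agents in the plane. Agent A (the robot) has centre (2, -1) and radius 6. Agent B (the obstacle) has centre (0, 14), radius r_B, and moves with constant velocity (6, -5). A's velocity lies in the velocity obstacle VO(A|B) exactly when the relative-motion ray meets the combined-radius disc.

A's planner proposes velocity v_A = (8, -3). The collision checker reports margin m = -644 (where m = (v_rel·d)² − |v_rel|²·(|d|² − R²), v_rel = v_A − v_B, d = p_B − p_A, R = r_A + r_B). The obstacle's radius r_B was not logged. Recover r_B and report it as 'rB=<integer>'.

m = -644
d = (-2, 15);  v_rel = (2, 2),  |v_rel|² = 8
v_rel×d = (2)·(15) − (2)·(-2) = 34
since m = R²·8 − 34²:  R² = (1156 + -644) / 8 = 64
R = √64 = 8  ⇒  r_B = 8 − 6 = 2

rB=2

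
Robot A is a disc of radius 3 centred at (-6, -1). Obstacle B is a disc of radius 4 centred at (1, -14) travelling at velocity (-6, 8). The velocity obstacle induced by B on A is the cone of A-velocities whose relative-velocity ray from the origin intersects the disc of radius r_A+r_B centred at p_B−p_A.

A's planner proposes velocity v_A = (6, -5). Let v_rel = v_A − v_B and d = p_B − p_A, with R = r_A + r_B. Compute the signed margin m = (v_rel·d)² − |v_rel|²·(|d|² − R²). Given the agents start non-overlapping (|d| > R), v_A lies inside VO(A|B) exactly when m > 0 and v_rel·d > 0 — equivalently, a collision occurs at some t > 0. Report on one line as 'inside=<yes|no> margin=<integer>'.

d = (7, -13),  |d|² = 218;  R = 3+4 = 7,  c = 218−7² = 169
v_rel = (12, -13),  |v_rel|² = 313;  v_rel·d = (12)·(7) + (-13)·(-13) = 253
313·t² − 506·t + 169 = 0  ⇒  m = 253² − 313·169 = 11112
m = 11112 > 0,  v_rel·d = 253 > 0  ⇒  inside

inside=yes margin=11112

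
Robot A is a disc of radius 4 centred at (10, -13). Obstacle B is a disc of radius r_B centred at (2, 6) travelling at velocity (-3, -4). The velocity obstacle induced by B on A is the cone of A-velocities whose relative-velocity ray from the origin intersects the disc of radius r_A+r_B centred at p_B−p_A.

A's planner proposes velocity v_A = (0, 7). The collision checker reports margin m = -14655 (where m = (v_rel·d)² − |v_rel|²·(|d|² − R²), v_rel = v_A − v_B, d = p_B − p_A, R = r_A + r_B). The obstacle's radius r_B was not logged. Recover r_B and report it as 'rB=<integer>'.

m = -14655
d = (-8, 19);  v_rel = (3, 11),  |v_rel|² = 130
v_rel×d = (3)·(19) − (11)·(-8) = 145
since m = R²·130 − 145²:  R² = (21025 + -14655) / 130 = 49
R = √49 = 7  ⇒  r_B = 7 − 4 = 3

rB=3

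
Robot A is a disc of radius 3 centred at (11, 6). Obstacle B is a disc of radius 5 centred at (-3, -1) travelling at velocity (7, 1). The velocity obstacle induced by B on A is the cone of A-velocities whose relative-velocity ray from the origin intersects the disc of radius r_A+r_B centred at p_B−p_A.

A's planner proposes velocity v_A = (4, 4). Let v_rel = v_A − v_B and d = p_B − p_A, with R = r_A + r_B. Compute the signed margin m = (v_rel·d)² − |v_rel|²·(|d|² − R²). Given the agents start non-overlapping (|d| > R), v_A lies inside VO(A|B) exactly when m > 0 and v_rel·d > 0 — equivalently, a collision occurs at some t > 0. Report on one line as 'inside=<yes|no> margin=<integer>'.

d = (-14, -7),  |d|² = 245;  R = 3+5 = 8,  c = 245−8² = 181
v_rel = (-3, 3),  |v_rel|² = 18;  v_rel·d = (-3)·(-14) + (3)·(-7) = 21
18·t² − 42·t + 181 = 0  ⇒  m = 21² − 18·181 = -2817
m = -2817 < 0,  v_rel·d = 21 > 0  ⇒  outside

inside=no margin=-2817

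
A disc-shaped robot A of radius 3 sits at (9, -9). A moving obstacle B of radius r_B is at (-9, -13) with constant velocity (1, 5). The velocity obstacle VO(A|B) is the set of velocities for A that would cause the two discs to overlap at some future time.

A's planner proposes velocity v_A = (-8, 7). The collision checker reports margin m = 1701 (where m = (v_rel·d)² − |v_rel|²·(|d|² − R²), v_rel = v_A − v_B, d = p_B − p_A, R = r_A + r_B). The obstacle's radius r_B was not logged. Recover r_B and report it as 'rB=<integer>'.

m = 1701
d = (-18, -4);  v_rel = (-9, 2),  |v_rel|² = 85
v_rel×d = (-9)·(-4) − (2)·(-18) = 72
since m = R²·85 − 72²:  R² = (5184 + 1701) / 85 = 81
R = √81 = 9  ⇒  r_B = 9 − 3 = 6

rB=6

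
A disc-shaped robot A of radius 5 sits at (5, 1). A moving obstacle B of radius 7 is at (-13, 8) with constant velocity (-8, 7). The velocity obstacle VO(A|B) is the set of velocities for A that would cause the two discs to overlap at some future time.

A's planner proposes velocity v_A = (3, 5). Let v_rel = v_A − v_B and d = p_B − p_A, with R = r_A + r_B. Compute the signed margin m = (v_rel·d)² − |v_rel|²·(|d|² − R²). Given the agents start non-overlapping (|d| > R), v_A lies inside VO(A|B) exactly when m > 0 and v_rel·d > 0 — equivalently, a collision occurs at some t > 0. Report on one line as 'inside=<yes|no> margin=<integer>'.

d = (-18, 7),  |d|² = 373;  R = 5+7 = 12,  c = 373−12² = 229
v_rel = (11, -2),  |v_rel|² = 125;  v_rel·d = (11)·(-18) + (-2)·(7) = -212
125·t² + 424·t + 229 = 0  ⇒  m = (-212)² − 125·229 = 16319
m = 16319 > 0,  v_rel·d = -212 < 0  ⇒  outside

inside=no margin=16319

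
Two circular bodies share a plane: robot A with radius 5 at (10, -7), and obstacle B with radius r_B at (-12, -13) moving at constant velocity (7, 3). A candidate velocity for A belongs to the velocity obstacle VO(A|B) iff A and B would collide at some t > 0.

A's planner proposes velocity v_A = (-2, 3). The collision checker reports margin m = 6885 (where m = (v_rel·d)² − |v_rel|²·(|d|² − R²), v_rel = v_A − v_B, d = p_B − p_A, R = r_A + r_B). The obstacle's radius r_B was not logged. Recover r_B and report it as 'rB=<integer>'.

m = 6885
d = (-22, -6);  v_rel = (-9, 0),  |v_rel|² = 81
v_rel×d = (-9)·(-6) − (0)·(-22) = 54
since m = R²·81 − 54²:  R² = (2916 + 6885) / 81 = 121
R = √121 = 11  ⇒  r_B = 11 − 5 = 6

rB=6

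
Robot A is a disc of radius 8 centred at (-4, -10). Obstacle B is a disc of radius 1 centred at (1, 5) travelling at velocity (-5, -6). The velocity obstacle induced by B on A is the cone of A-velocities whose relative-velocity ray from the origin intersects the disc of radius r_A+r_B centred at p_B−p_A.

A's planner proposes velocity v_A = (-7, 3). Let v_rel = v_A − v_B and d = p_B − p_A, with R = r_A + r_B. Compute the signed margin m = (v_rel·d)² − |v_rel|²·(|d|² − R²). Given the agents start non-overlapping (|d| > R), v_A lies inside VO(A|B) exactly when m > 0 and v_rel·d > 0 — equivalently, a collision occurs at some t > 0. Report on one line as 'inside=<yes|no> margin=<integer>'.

d = (5, 15),  |d|² = 250;  R = 8+1 = 9,  c = 250−9² = 169
v_rel = (-2, 9),  |v_rel|² = 85;  v_rel·d = (-2)·(5) + (9)·(15) = 125
85·t² − 250·t + 169 = 0  ⇒  m = 125² − 85·169 = 1260
m = 1260 > 0,  v_rel·d = 125 > 0  ⇒  inside

inside=yes margin=1260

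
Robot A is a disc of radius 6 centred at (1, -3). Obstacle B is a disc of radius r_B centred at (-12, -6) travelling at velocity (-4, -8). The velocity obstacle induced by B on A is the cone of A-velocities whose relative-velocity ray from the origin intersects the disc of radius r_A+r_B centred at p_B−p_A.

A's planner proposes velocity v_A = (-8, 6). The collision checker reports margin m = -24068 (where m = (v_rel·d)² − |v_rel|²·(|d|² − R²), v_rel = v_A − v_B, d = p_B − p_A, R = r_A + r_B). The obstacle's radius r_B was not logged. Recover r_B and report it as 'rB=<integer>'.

m = -24068
d = (-13, -3);  v_rel = (-4, 14),  |v_rel|² = 212
v_rel×d = (-4)·(-3) − (14)·(-13) = 194
since m = R²·212 − 194²:  R² = (37636 + -24068) / 212 = 64
R = √64 = 8  ⇒  r_B = 8 − 6 = 2

rB=2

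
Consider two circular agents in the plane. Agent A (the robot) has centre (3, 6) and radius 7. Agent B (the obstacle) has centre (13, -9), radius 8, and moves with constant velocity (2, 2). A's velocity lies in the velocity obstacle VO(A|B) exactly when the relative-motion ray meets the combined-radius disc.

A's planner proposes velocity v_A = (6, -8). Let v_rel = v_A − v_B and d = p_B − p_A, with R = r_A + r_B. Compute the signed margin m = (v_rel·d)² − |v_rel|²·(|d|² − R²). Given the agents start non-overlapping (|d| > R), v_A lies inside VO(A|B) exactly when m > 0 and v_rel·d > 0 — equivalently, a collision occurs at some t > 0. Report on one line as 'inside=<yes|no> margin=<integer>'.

d = (10, -15),  |d|² = 325;  R = 7+8 = 15,  c = 325−15² = 100
v_rel = (4, -10),  |v_rel|² = 116;  v_rel·d = (4)·(10) + (-10)·(-15) = 190
116·t² − 380·t + 100 = 0  ⇒  m = 190² − 116·100 = 24500
m = 24500 > 0,  v_rel·d = 190 > 0  ⇒  inside

inside=yes margin=24500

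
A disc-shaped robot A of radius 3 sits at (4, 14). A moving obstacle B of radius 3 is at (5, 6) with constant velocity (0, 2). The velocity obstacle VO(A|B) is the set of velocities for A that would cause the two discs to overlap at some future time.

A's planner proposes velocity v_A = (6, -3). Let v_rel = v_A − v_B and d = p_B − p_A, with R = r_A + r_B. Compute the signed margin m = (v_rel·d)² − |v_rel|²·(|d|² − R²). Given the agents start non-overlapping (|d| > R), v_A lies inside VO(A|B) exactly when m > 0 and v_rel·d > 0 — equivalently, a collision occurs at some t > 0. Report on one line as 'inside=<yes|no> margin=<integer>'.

d = (1, -8),  |d|² = 65;  R = 3+3 = 6,  c = 65−6² = 29
v_rel = (6, -5),  |v_rel|² = 61;  v_rel·d = (6)·(1) + (-5)·(-8) = 46
61·t² − 92·t + 29 = 0  ⇒  m = 46² − 61·29 = 347
m = 347 > 0,  v_rel·d = 46 > 0  ⇒  inside

inside=yes margin=347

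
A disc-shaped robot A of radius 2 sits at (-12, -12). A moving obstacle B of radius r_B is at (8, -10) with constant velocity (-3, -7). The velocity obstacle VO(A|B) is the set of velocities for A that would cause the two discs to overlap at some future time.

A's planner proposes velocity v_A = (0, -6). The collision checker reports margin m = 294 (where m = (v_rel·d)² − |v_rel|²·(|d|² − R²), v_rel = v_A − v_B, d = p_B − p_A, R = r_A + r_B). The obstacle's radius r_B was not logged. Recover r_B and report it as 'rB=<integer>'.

m = 294
d = (20, 2);  v_rel = (3, 1),  |v_rel|² = 10
v_rel×d = (3)·(2) − (1)·(20) = -14
since m = R²·10 − (-14)²:  R² = (196 + 294) / 10 = 49
R = √49 = 7  ⇒  r_B = 7 − 2 = 5

rB=5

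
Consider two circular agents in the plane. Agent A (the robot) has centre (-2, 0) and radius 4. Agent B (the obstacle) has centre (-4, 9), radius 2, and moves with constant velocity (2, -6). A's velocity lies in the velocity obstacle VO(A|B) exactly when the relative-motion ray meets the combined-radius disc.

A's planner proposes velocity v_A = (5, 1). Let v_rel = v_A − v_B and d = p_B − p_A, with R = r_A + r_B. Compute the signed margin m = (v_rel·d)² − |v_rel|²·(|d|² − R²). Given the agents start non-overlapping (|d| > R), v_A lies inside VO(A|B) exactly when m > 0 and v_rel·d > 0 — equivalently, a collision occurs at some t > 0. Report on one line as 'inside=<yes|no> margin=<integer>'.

d = (-2, 9),  |d|² = 85;  R = 4+2 = 6,  c = 85−6² = 49
v_rel = (3, 7),  |v_rel|² = 58;  v_rel·d = (3)·(-2) + (7)·(9) = 57
58·t² − 114·t + 49 = 0  ⇒  m = 57² − 58·49 = 407
m = 407 > 0,  v_rel·d = 57 > 0  ⇒  inside

inside=yes margin=407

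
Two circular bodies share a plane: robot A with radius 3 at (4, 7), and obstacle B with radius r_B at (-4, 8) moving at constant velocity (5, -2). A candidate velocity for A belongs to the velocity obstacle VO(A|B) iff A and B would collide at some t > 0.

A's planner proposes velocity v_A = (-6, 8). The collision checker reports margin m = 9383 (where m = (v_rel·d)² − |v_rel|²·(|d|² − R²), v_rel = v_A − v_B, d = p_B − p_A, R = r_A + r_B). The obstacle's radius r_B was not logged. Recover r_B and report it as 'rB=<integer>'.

m = 9383
d = (-8, 1);  v_rel = (-11, 10),  |v_rel|² = 221
v_rel×d = (-11)·(1) − (10)·(-8) = 69
since m = R²·221 − 69²:  R² = (4761 + 9383) / 221 = 64
R = √64 = 8  ⇒  r_B = 8 − 3 = 5

rB=5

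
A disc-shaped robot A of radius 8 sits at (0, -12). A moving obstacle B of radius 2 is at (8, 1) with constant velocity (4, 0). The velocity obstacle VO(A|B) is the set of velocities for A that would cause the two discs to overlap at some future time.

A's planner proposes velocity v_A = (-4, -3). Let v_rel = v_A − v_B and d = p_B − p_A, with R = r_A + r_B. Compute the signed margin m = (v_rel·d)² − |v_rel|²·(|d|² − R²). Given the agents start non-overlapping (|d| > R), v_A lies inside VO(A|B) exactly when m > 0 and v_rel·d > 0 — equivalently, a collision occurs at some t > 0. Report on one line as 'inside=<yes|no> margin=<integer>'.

d = (8, 13),  |d|² = 233;  R = 8+2 = 10,  c = 233−10² = 133
v_rel = (-8, -3),  |v_rel|² = 73;  v_rel·d = (-8)·(8) + (-3)·(13) = -103
73·t² + 206·t + 133 = 0  ⇒  m = (-103)² − 73·133 = 900
m = 900 > 0,  v_rel·d = -103 < 0  ⇒  outside

inside=no margin=900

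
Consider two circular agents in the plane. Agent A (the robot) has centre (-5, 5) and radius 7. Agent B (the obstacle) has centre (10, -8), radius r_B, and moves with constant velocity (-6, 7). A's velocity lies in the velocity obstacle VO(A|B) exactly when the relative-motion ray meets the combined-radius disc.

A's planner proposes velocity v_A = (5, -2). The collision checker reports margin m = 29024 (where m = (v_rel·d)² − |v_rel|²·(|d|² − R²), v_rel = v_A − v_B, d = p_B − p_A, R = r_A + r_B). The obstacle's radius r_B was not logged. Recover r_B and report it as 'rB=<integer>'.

m = 29024
d = (15, -13);  v_rel = (11, -9),  |v_rel|² = 202
v_rel×d = (11)·(-13) − (-9)·(15) = -8
since m = R²·202 − (-8)²:  R² = (64 + 29024) / 202 = 144
R = √144 = 12  ⇒  r_B = 12 − 7 = 5

rB=5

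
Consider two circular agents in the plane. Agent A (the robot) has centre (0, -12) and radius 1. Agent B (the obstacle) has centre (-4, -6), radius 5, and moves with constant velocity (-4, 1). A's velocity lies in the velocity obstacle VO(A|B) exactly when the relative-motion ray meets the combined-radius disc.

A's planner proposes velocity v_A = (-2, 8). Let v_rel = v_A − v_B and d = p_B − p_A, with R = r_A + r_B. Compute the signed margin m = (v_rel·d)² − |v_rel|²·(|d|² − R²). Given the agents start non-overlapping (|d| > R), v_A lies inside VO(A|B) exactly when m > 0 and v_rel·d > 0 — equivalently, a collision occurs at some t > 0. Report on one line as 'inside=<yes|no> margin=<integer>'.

d = (-4, 6),  |d|² = 52;  R = 1+5 = 6,  c = 52−6² = 16
v_rel = (2, 7),  |v_rel|² = 53;  v_rel·d = (2)·(-4) + (7)·(6) = 34
53·t² − 68·t + 16 = 0  ⇒  m = 34² − 53·16 = 308
m = 308 > 0,  v_rel·d = 34 > 0  ⇒  inside

inside=yes margin=308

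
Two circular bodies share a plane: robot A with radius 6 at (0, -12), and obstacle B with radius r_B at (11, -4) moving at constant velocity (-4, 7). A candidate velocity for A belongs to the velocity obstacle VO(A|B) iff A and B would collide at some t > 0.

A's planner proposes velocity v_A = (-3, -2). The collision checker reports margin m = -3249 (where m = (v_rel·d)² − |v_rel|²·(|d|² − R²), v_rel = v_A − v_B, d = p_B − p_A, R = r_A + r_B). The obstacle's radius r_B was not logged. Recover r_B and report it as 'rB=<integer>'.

m = -3249
d = (11, 8);  v_rel = (1, -9),  |v_rel|² = 82
v_rel×d = (1)·(8) − (-9)·(11) = 107
since m = R²·82 − 107²:  R² = (11449 + -3249) / 82 = 100
R = √100 = 10  ⇒  r_B = 10 − 6 = 4

rB=4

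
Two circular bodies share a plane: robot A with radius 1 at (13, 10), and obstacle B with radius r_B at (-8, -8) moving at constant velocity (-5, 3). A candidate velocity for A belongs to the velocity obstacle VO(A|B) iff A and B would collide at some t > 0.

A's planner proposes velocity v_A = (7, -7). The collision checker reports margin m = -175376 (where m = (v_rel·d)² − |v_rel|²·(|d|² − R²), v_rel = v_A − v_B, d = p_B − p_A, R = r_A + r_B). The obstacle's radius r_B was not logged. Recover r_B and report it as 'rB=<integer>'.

m = -175376
d = (-21, -18);  v_rel = (12, -10),  |v_rel|² = 244
v_rel×d = (12)·(-18) − (-10)·(-21) = -426
since m = R²·244 − (-426)²:  R² = (181476 + -175376) / 244 = 25
R = √25 = 5  ⇒  r_B = 5 − 1 = 4

rB=4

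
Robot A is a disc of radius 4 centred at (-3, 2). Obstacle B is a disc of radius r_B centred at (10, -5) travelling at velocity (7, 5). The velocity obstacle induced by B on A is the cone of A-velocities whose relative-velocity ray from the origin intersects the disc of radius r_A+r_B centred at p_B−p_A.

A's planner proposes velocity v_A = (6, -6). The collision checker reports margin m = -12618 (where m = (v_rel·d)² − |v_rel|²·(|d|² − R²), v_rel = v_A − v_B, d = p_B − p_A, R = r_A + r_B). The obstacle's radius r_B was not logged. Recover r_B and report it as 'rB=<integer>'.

m = -12618
d = (13, -7);  v_rel = (-1, -11),  |v_rel|² = 122
v_rel×d = (-1)·(-7) − (-11)·(13) = 150
since m = R²·122 − 150²:  R² = (22500 + -12618) / 122 = 81
R = √81 = 9  ⇒  r_B = 9 − 4 = 5

rB=5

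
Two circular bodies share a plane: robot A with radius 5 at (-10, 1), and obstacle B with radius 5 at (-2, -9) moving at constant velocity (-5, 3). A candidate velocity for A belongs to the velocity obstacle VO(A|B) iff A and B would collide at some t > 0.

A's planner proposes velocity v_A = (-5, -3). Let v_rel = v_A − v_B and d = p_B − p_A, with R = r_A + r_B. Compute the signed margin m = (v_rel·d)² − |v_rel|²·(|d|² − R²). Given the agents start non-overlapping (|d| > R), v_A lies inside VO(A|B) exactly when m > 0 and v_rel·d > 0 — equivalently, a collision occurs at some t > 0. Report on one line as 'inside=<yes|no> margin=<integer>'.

d = (8, -10),  |d|² = 164;  R = 5+5 = 10,  c = 164−10² = 64
v_rel = (0, -6),  |v_rel|² = 36;  v_rel·d = (0)·(8) + (-6)·(-10) = 60
36·t² − 120·t + 64 = 0  ⇒  m = 60² − 36·64 = 1296
m = 1296 > 0,  v_rel·d = 60 > 0  ⇒  inside

inside=yes margin=1296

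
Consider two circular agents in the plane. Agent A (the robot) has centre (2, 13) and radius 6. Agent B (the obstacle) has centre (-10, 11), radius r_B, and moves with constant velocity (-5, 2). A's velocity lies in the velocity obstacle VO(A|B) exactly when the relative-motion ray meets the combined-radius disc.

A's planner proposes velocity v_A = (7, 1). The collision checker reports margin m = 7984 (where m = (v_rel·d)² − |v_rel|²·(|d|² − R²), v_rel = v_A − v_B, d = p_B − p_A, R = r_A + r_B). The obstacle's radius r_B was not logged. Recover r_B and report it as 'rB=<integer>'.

m = 7984
d = (-12, -2);  v_rel = (12, -1),  |v_rel|² = 145
v_rel×d = (12)·(-2) − (-1)·(-12) = -36
since m = R²·145 − (-36)²:  R² = (1296 + 7984) / 145 = 64
R = √64 = 8  ⇒  r_B = 8 − 6 = 2

rB=2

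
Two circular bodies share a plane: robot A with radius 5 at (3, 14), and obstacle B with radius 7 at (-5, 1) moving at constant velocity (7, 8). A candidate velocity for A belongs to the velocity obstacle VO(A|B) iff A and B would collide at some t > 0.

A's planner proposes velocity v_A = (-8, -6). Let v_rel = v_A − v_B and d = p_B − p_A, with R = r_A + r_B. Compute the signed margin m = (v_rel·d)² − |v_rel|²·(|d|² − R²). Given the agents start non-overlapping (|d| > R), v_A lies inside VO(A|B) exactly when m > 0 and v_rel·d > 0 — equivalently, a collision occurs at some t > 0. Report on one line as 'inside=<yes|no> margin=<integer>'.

d = (-8, -13),  |d|² = 233;  R = 5+7 = 12,  c = 233−12² = 89
v_rel = (-15, -14),  |v_rel|² = 421;  v_rel·d = (-15)·(-8) + (-14)·(-13) = 302
421·t² − 604·t + 89 = 0  ⇒  m = 302² − 421·89 = 53735
m = 53735 > 0,  v_rel·d = 302 > 0  ⇒  inside

inside=yes margin=53735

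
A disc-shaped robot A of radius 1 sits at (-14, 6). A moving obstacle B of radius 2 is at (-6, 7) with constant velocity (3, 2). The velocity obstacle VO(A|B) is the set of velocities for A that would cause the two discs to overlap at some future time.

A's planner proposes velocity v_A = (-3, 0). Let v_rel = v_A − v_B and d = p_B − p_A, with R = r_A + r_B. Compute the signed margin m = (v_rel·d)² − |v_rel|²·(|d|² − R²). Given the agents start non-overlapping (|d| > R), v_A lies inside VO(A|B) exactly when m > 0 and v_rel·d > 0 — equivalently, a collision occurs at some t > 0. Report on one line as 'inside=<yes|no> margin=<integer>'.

d = (8, 1),  |d|² = 65;  R = 1+2 = 3,  c = 65−3² = 56
v_rel = (-6, -2),  |v_rel|² = 40;  v_rel·d = (-6)·(8) + (-2)·(1) = -50
40·t² + 100·t + 56 = 0  ⇒  m = (-50)² − 40·56 = 260
m = 260 > 0,  v_rel·d = -50 < 0  ⇒  outside

inside=no margin=260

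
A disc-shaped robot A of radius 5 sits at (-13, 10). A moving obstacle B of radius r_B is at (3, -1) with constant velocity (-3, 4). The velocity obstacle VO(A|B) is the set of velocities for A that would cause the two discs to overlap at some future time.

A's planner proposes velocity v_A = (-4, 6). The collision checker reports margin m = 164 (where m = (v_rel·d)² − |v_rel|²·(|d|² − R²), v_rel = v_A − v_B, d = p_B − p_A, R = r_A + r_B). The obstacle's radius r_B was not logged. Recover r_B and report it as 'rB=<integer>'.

m = 164
d = (16, -11);  v_rel = (-1, 2),  |v_rel|² = 5
v_rel×d = (-1)·(-11) − (2)·(16) = -21
since m = R²·5 − (-21)²:  R² = (441 + 164) / 5 = 121
R = √121 = 11  ⇒  r_B = 11 − 5 = 6

rB=6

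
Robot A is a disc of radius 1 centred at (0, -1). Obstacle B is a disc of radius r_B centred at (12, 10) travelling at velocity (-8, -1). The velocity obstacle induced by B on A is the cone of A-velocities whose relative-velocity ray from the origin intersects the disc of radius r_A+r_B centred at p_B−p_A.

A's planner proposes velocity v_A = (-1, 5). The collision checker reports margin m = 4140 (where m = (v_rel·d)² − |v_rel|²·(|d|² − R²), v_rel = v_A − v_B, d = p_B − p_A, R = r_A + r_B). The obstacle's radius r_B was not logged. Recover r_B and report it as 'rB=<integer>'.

m = 4140
d = (12, 11);  v_rel = (7, 6),  |v_rel|² = 85
v_rel×d = (7)·(11) − (6)·(12) = 5
since m = R²·85 − 5²:  R² = (25 + 4140) / 85 = 49
R = √49 = 7  ⇒  r_B = 7 − 1 = 6

rB=6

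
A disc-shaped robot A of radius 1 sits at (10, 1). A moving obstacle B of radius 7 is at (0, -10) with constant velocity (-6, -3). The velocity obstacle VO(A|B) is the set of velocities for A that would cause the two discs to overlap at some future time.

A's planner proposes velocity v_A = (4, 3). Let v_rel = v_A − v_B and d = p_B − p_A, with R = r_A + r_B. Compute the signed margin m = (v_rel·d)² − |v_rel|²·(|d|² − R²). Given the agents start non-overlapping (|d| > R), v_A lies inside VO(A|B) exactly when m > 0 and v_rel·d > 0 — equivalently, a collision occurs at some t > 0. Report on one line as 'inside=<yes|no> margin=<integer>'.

d = (-10, -11),  |d|² = 221;  R = 1+7 = 8,  c = 221−8² = 157
v_rel = (10, 6),  |v_rel|² = 136;  v_rel·d = (10)·(-10) + (6)·(-11) = -166
136·t² + 332·t + 157 = 0  ⇒  m = (-166)² − 136·157 = 6204
m = 6204 > 0,  v_rel·d = -166 < 0  ⇒  outside

inside=no margin=6204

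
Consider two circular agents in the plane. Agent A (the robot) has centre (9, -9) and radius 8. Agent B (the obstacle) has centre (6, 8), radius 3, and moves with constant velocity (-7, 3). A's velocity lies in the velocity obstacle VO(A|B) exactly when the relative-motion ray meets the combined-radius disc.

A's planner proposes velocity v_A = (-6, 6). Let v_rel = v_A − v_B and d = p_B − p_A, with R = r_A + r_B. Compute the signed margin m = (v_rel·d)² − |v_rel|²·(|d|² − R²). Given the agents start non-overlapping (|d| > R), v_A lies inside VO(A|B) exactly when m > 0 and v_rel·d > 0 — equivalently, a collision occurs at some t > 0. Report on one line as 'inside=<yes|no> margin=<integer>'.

d = (-3, 17),  |d|² = 298;  R = 8+3 = 11,  c = 298−11² = 177
v_rel = (1, 3),  |v_rel|² = 10;  v_rel·d = (1)·(-3) + (3)·(17) = 48
10·t² − 96·t + 177 = 0  ⇒  m = 48² − 10·177 = 534
m = 534 > 0,  v_rel·d = 48 > 0  ⇒  inside

inside=yes margin=534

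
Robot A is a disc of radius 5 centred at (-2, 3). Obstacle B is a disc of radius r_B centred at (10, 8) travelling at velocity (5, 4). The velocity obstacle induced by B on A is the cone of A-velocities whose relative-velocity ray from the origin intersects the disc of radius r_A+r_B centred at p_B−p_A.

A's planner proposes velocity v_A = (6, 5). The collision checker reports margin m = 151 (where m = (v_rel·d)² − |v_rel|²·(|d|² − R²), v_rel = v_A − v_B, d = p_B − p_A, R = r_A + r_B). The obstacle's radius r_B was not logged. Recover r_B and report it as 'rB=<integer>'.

m = 151
d = (12, 5);  v_rel = (1, 1),  |v_rel|² = 2
v_rel×d = (1)·(5) − (1)·(12) = -7
since m = R²·2 − (-7)²:  R² = (49 + 151) / 2 = 100
R = √100 = 10  ⇒  r_B = 10 − 5 = 5

rB=5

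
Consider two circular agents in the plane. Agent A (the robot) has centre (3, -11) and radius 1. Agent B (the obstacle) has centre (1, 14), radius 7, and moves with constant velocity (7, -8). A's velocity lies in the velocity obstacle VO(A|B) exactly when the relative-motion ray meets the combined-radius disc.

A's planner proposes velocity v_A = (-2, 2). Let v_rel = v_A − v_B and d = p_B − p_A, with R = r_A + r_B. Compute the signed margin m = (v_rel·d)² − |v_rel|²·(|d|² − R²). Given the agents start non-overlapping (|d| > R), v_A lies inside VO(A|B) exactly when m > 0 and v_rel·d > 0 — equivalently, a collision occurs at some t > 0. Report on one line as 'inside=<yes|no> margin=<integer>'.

d = (-2, 25),  |d|² = 629;  R = 1+7 = 8,  c = 629−8² = 565
v_rel = (-9, 10),  |v_rel|² = 181;  v_rel·d = (-9)·(-2) + (10)·(25) = 268
181·t² − 536·t + 565 = 0  ⇒  m = 268² − 181·565 = -30441
m = -30441 < 0,  v_rel·d = 268 > 0  ⇒  outside

inside=no margin=-30441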